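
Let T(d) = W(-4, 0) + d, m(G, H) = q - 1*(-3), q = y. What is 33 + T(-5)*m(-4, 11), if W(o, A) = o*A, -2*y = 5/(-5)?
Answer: 31/2 ≈ 15.500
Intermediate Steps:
y = ½ (y = -5/(2*(-5)) = -5*(-1)/(2*5) = -½*(-1) = ½ ≈ 0.50000)
q = ½ ≈ 0.50000
m(G, H) = 7/2 (m(G, H) = ½ - 1*(-3) = ½ + 3 = 7/2)
W(o, A) = A*o
T(d) = d (T(d) = 0*(-4) + d = 0 + d = d)
33 + T(-5)*m(-4, 11) = 33 - 5*7/2 = 33 - 35/2 = 31/2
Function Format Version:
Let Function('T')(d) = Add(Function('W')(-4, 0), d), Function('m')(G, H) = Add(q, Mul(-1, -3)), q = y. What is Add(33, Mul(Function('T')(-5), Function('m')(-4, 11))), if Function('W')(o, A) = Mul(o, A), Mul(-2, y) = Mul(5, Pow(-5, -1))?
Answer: Rational(31, 2) ≈ 15.500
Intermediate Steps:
y = Rational(1, 2) (y = Mul(Rational(-1, 2), Mul(5, Pow(-5, -1))) = Mul(Rational(-1, 2), Mul(5, Rational(-1, 5))) = Mul(Rational(-1, 2), -1) = Rational(1, 2) ≈ 0.50000)
q = Rational(1, 2) ≈ 0.50000
Function('m')(G, H) = Rational(7, 2) (Function('m')(G, H) = Add(Rational(1, 2), Mul(-1, -3)) = Add(Rational(1, 2), 3) = Rational(7, 2))
Function('W')(o, A) = Mul(A, o)
Function('T')(d) = d (Function('T')(d) = Add(Mul(0, -4), d) = Add(0, d) = d)
Add(33, Mul(Function('T')(-5), Function('m')(-4, 11))) = Add(33, Mul(-5, Rational(7, 2))) = Add(33, Rational(-35, 2)) = Rational(31, 2)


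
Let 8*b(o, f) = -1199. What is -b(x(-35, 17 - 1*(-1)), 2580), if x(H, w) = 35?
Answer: 1199/8 ≈ 149.88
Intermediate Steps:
b(o, f) = -1199/8 (b(o, f) = (⅛)*(-1199) = -1199/8)
-b(x(-35, 17 - 1*(-1)), 2580) = -1*(-1199/8) = 1199/8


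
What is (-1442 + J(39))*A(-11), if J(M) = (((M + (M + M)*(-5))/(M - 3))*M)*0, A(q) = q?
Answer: 15862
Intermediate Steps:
J(M) = 0 (J(M) = (((M + (2*M)*(-5))/(-3 + M))*M)*0 = (((M - 10*M)/(-3 + M))*M)*0 = (((-9*M)/(-3 + M))*M)*0 = ((-9*M/(-3 + M))*M)*0 = -9*M²/(-3 + M)*0 = 0)
(-1442 + J(39))*A(-11) = (-1442 + 0)*(-11) = -1442*(-11) = 15862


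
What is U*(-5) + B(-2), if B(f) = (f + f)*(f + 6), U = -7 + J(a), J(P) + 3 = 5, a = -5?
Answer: 9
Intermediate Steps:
J(P) = 2 (J(P) = -3 + 5 = 2)
U = -5 (U = -7 + 2 = -5)
B(f) = 2*f*(6 + f) (B(f) = (2*f)*(6 + f) = 2*f*(6 + f))
U*(-5) + B(-2) = -5*(-5) + 2*(-2)*(6 - 2) = 25 + 2*(-2)*4 = 25 - 16 = 9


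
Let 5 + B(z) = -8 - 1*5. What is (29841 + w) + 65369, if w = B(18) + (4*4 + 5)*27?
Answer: 95759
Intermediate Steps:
B(z) = -18 (B(z) = -5 + (-8 - 1*5) = -5 + (-8 - 5) = -5 - 13 = -18)
w = 549 (w = -18 + (4*4 + 5)*27 = -18 + (16 + 5)*27 = -18 + 21*27 = -18 + 567 = 549)
(29841 + w) + 65369 = (29841 + 549) + 65369 = 30390 + 65369 = 95759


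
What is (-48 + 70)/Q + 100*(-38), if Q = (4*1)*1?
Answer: -7589/2 ≈ -3794.5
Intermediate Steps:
Q = 4 (Q = 4*1 = 4)
(-48 + 70)/Q + 100*(-38) = (-48 + 70)/4 + 100*(-38) = 22*(¼) - 3800 = 11/2 - 3800 = -7589/2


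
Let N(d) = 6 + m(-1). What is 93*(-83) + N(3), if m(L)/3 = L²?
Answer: -7710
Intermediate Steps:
m(L) = 3*L²
N(d) = 9 (N(d) = 6 + 3*(-1)² = 6 + 3*1 = 6 + 3 = 9)
93*(-83) + N(3) = 93*(-83) + 9 = -7719 + 9 = -7710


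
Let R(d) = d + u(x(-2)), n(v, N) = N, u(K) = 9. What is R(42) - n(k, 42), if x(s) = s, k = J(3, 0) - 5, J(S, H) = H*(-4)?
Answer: 9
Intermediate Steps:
J(S, H) = -4*H
k = -5 (k = -4*0 - 5 = 0 - 5 = -5)
R(d) = 9 + d (R(d) = d + 9 = 9 + d)
R(42) - n(k, 42) = (9 + 42) - 1*42 = 51 - 42 = 9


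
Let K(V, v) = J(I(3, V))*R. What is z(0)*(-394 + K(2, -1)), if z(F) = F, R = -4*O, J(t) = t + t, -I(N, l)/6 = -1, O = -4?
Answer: 0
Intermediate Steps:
I(N, l) = 6 (I(N, l) = -6*(-1) = 6)
J(t) = 2*t
R = 16 (R = -4*(-4) = 16)
K(V, v) = 192 (K(V, v) = (2*6)*16 = 12*16 = 192)
z(0)*(-394 + K(2, -1)) = 0*(-394 + 192) = 0*(-202) = 0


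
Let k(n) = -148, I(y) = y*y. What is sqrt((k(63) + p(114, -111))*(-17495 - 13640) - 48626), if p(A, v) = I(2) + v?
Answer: sqrt(7890799) ≈ 2809.1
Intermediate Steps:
I(y) = y**2
p(A, v) = 4 + v (p(A, v) = 2**2 + v = 4 + v)
sqrt((k(63) + p(114, -111))*(-17495 - 13640) - 48626) = sqrt((-148 + (4 - 111))*(-17495 - 13640) - 48626) = sqrt((-148 - 107)*(-31135) - 48626) = sqrt(-255*(-31135) - 48626) = sqrt(7939425 - 48626) = sqrt(7890799)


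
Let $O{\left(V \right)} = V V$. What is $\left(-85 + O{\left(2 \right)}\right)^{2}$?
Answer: $6561$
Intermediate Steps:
$O{\left(V \right)} = V^{2}$
$\left(-85 + O{\left(2 \right)}\right)^{2} = \left(-85 + 2^{2}\right)^{2} = \left(-85 + 4\right)^{2} = \left(-81\right)^{2} = 6561$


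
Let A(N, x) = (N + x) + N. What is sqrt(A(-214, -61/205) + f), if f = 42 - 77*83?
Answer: 7*I*sqrt(5812570)/205 ≈ 82.324*I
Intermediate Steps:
f = -6349 (f = 42 - 6391 = -6349)
A(N, x) = x + 2*N
sqrt(A(-214, -61/205) + f) = sqrt((-61/205 + 2*(-214)) - 6349) = sqrt((-61*1/205 - 428) - 6349) = sqrt((-61/205 - 428) - 6349) = sqrt(-87801/205 - 6349) = sqrt(-1389346/205) = 7*I*sqrt(5812570)/205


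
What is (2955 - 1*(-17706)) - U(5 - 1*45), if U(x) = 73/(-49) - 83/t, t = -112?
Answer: 16198811/784 ≈ 20662.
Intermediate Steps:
U(x) = -587/784 (U(x) = 73/(-49) - 83/(-112) = 73*(-1/49) - 83*(-1/112) = -73/49 + 83/112 = -587/784)
(2955 - 1*(-17706)) - U(5 - 1*45) = (2955 - 1*(-17706)) - 1*(-587/784) = (2955 + 17706) + 587/784 = 20661 + 587/784 = 16198811/784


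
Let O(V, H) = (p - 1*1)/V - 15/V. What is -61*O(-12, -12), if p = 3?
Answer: -793/12 ≈ -66.083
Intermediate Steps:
O(V, H) = -13/V (O(V, H) = (3 - 1*1)/V - 15/V = (3 - 1)/V - 15/V = 2/V - 15/V = -13/V)
-61*O(-12, -12) = -(-793)/(-12) = -(-793)*(-1)/12 = -61*13/12 = -793/12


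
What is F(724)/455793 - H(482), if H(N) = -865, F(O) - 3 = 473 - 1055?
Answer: 131420122/151931 ≈ 865.00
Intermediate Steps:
F(O) = -579 (F(O) = 3 + (473 - 1055) = 3 - 582 = -579)
F(724)/455793 - H(482) = -579/455793 - 1*(-865) = -579*1/455793 + 865 = -193/151931 + 865 = 131420122/151931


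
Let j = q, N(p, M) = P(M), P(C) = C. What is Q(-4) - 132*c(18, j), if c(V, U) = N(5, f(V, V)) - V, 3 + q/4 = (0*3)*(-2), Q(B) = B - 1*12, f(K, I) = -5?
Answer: 3020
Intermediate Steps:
Q(B) = -12 + B (Q(B) = B - 12 = -12 + B)
N(p, M) = M
q = -12 (q = -12 + 4*((0*3)*(-2)) = -12 + 4*(0*(-2)) = -12 + 4*0 = -12 + 0 = -12)
j = -12
c(V, U) = -5 - V
Q(-4) - 132*c(18, j) = (-12 - 4) - 132*(-5 - 1*18) = -16 - 132*(-5 - 18) = -16 - 132*(-23) = -16 + 3036 = 3020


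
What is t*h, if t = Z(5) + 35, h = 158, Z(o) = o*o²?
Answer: 25280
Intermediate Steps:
Z(o) = o³
t = 160 (t = 5³ + 35 = 125 + 35 = 160)
t*h = 160*158 = 25280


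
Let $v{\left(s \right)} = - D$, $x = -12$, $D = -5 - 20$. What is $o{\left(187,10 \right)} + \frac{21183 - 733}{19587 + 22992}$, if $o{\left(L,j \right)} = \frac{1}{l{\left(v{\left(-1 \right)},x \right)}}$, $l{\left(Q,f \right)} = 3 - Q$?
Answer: $\frac{407321}{936738} \approx 0.43483$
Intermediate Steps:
$D = -25$ ($D = -5 - 20 = -25$)
$v{\left(s \right)} = 25$ ($v{\left(s \right)} = \left(-1\right) \left(-25\right) = 25$)
$o{\left(L,j \right)} = - \frac{1}{22}$ ($o{\left(L,j \right)} = \frac{1}{3 - 25} = \frac{1}{-22} = - \frac{1}{22}$)
$o{\left(187,10 \right)} + \frac{21183 - 733}{19587 + 22992} = - \frac{1}{22} + \frac{21183 - 733}{19587 + 22992} = - \frac{1}{22} + \frac{20450}{42579} = \frac{407321}{936738}$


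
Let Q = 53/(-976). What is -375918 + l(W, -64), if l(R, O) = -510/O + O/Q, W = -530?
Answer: -635544565/1696 ≈ -3.7473e+5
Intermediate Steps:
Q = -53/976 (Q = 53*(-1/976) = -53/976 ≈ -0.054303)
l(R, O) = -510/O - 976*O/53 (l(R, O) = -510/O + O/(-53/976) = -510/O + O*(-976/53) = -510/O - 976*O/53)
-375918 + l(W, -64) = -375918 + (-510/(-64) - 976/53*(-64)) = -375918 + (-510*(-1/64) + 62464/53) = -375918 + (255/32 + 62464/53) = -375918 + 2012363/1696 = -635544565/1696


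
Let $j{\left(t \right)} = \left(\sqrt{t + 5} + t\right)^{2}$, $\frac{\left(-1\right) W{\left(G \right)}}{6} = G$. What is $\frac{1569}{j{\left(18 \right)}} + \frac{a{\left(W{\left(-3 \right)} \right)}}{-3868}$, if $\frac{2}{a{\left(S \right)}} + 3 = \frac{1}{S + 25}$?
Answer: $\frac{134781849379}{22428458752} - \frac{56484 \sqrt{23}}{90601} \approx 3.0195$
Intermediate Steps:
$W{\left(G \right)} = - 6 G$
$j{\left(t \right)} = \left(t + \sqrt{5 + t}\right)^{2}$ ($j{\left(t \right)} = \left(\sqrt{5 + t} + t\right)^{2} = \left(t + \sqrt{5 + t}\right)^{2}$)
$a{\left(S \right)} = \frac{2}{-3 + \frac{1}{25 + S}}$ ($a{\left(S \right)} = \frac{2}{-3 + \frac{1}{S + 25}} = \frac{2}{-3 + \frac{1}{25 + S}}$)
$\frac{1569}{j{\left(18 \right)}} + \frac{a{\left(W{\left(-3 \right)} \right)}}{-3868} = \frac{1569}{\left(18 + \sqrt{5 + 18}\right)^{2}} + \frac{2 \frac{1}{74 + 3 \left(\left(-6\right) \left(-3\right)\right)} \left(-25 - \left(-6\right) \left(-3\right)\right)}{-3868} = \frac{1569}{\left(18 + \sqrt{23}\right)^{2}} + \frac{2 \left(-25 - 18\right)}{74 + 3 \cdot 18} \left(- \frac{1}{3868}\right) = \frac{1569}{\left(18 + \sqrt{23}\right)^{2}} + \frac{2 \left(-25 - 18\right)}{74 + 54} \left(- \frac{1}{3868}\right) = \frac{1569}{\left(18 + \sqrt{23}\right)^{2}} + 2 \cdot \frac{1}{128} \left(-43\right) \left(- \frac{1}{3868}\right) = \frac{1569}{\left(18 + \sqrt{23}\right)^{2}} - - \frac{43}{247552} = \frac{1569}{\left(18 + \sqrt{23}\right)^{2}} + \frac{43}{247552} = \frac{43}{247552} + \frac{1569}{\left(18 + \sqrt{23}\right)^{2}}$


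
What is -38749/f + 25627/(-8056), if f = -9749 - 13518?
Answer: -5360405/3536584 ≈ -1.5157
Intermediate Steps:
f = -23267
-38749/f + 25627/(-8056) = -38749/(-23267) + 25627/(-8056) = -38749*(-1/23267) + 25627*(-1/8056) = 38749/23267 - 25627/8056 = -5360405/3536584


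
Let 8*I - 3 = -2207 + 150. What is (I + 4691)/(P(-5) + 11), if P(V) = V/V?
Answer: 17737/48 ≈ 369.52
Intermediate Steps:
I = -1027/4 (I = 3/8 + (-2207 + 150)/8 = 3/8 + (⅛)*(-2057) = 3/8 - 2057/8 = -1027/4 ≈ -256.75)
P(V) = 1
(I + 4691)/(P(-5) + 11) = (-1027/4 + 4691)/(1 + 11) = (17737/4)/12 = (17737/4)*(1/12) = 17737/48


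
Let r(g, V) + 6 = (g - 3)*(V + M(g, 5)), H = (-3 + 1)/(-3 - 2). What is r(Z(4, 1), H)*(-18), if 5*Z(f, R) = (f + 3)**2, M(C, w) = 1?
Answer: -1584/25 ≈ -63.360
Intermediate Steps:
Z(f, R) = (3 + f)**2/5 (Z(f, R) = (f + 3)**2/5 = (3 + f)**2/5)
H = 2/5 (H = -2/(-5) = -2*(-1/5) = 2/5 ≈ 0.40000)
r(g, V) = -6 + (1 + V)*(-3 + g) (r(g, V) = -6 + (g - 3)*(V + 1) = -6 + (-3 + g)*(1 + V) = -6 + (1 + V)*(-3 + g))
r(Z(4, 1), H)*(-18) = (-9 + (3 + 4)**2/5 - 3*2/5 + 2*((3 + 4)**2/5)/5)*(-18) = (-9 + (1/5)*7**2 - 6/5 + 2*((1/5)*7**2)/5)*(-18) = (-9 + (1/5)*49 - 6/5 + 2*((1/5)*49)/5)*(-18) = (-9 + 49/5 - 6/5 + (2/5)*(49/5))*(-18) = (-9 + 49/5 - 6/5 + 98/25)*(-18) = (88/25)*(-18) = -1584/25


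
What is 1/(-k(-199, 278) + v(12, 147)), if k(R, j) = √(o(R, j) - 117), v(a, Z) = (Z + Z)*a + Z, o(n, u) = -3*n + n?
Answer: 3675/13505344 + √281/13505344 ≈ 0.00027336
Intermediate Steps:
o(n, u) = -2*n
v(a, Z) = Z + 2*Z*a (v(a, Z) = (2*Z)*a + Z = 2*Z*a + Z = Z + 2*Z*a)
k(R, j) = √(-117 - 2*R) (k(R, j) = √(-2*R - 117) = √(-117 - 2*R))
1/(-k(-199, 278) + v(12, 147)) = 1/(-√(-117 - 2*(-199)) + 147*(1 + 2*12)) = 1/(-√(-117 + 398) + 147*(1 + 24)) = 1/(-√281 + 147*25) = 1/(-√281 + 3675) = 1/(3675 - √281)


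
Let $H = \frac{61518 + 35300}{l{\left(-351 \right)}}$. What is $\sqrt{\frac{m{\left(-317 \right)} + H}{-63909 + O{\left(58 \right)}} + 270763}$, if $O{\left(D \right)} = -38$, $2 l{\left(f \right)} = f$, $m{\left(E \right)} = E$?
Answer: $\frac{\sqrt{89683945842336198}}{575523} \approx 520.35$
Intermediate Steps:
$l{\left(f \right)} = \frac{f}{2}$
$H = - \frac{193636}{351}$ ($H = \frac{61518 + 35300}{\frac{1}{2} \left(-351\right)} = \frac{96818}{- \frac{351}{2}} = 96818 \left(- \frac{2}{351}\right) = - \frac{193636}{351} \approx -551.67$)
$\sqrt{\frac{m{\left(-317 \right)} + H}{-63909 + O{\left(58 \right)}} + 270763} = \sqrt{\frac{-317 - \frac{193636}{351}}{-63909 - 38} + 270763} = \sqrt{- \frac{304903}{351 \left(-63947\right)} + 270763} = \sqrt{\left(- \frac{304903}{351}\right) \left(- \frac{1}{63947}\right) + 270763} = \sqrt{\frac{304903}{22445397} + 270763} = \sqrt{\frac{6077383332814}{22445397}} = \frac{\sqrt{89683945842336198}}{575523}$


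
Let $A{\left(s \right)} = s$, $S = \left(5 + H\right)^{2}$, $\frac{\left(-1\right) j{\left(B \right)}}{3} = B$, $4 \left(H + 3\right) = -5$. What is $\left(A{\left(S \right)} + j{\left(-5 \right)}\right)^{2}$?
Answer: $\frac{62001}{256} \approx 242.19$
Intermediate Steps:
$H = - \frac{17}{4}$ ($H = -3 + \frac{1}{4} \left(-5\right) = -3 - \frac{5}{4} = - \frac{17}{4} \approx -4.25$)
$j{\left(B \right)} = - 3 B$
$S = \frac{9}{16}$ ($S = \left(5 - \frac{17}{4}\right)^{2} = \left(\frac{3}{4}\right)^{2} = \frac{9}{16} \approx 0.5625$)
$\left(A{\left(S \right)} + j{\left(-5 \right)}\right)^{2} = \left(\frac{9}{16} - -15\right)^{2} = \left(\frac{9}{16} + 15\right)^{2} = \left(\frac{249}{16}\right)^{2} = \frac{62001}{256}$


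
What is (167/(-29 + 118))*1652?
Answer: 275884/89 ≈ 3099.8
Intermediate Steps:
(167/(-29 + 118))*1652 = (167/89)*1652 = 275884/89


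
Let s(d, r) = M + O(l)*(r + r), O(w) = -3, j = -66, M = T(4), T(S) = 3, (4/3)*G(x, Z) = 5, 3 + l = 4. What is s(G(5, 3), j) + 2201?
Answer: 2600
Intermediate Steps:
l = 1 (l = -3 + 4 = 1)
G(x, Z) = 15/4 (G(x, Z) = (3/4)*5 = 15/4)
M = 3
s(d, r) = 3 - 6*r (s(d, r) = 3 - 3*(r + r) = 3 - 6*r)
s(G(5, 3), j) + 2201 = (3 - 6*(-66)) + 2201 = (3 + 396) + 2201 = 399 + 2201 = 2600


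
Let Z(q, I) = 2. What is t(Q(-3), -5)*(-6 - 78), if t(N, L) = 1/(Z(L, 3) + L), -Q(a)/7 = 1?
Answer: 28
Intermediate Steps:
Q(a) = -7 (Q(a) = -7*1 = -7)
t(N, L) = 1/(2 + L)
t(Q(-3), -5)*(-6 - 78) = (-6 - 78)/(2 - 5) = -84/(-3) = -1/3*(-84) = 28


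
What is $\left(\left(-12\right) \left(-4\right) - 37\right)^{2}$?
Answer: $121$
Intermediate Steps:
$\left(\left(-12\right) \left(-4\right) - 37\right)^{2} = \left(48 - 37\right)^{2} = 11^{2} = 121$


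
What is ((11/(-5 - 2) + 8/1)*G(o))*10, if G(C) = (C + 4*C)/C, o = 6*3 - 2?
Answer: 2250/7 ≈ 321.43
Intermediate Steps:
o = 16 (o = 18 - 2 = 16)
G(C) = 5 (G(C) = (5*C)/C = 5)
((11/(-5 - 2) + 8/1)*G(o))*10 = ((11/(-5 - 2) + 8/1)*5)*10 = ((11/(-7) + 8*1)*5)*10 = ((11*(-⅐) + 8)*5)*10 = ((-11/7 + 8)*5)*10 = ((45/7)*5)*10 = (225/7)*10 = 2250/7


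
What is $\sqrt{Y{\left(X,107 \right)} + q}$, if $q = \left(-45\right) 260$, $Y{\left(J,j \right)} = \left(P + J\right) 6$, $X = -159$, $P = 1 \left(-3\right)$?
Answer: $24 i \sqrt{22} \approx 112.57 i$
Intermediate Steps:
$P = -3$
$Y{\left(J,j \right)} = -18 + 6 J$ ($Y{\left(J,j \right)} = \left(-3 + J\right) 6 = -18 + 6 J$)
$q = -11700$
$\sqrt{Y{\left(X,107 \right)} + q} = \sqrt{\left(-18 + 6 \left(-159\right)\right) - 11700} = \sqrt{\left(-18 - 954\right) - 11700} = \sqrt{-972 - 11700} = \sqrt{-12672} = 24 i \sqrt{22}$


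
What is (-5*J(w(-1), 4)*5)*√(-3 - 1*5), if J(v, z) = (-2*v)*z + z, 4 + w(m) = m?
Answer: -2200*I*√2 ≈ -3111.3*I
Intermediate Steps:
w(m) = -4 + m
J(v, z) = z - 2*v*z (J(v, z) = -2*v*z + z = z - 2*v*z)
(-5*J(w(-1), 4)*5)*√(-3 - 1*5) = (-20*(1 - 2*(-4 - 1))*5)*√(-3 - 1*5) = (-20*(1 - 2*(-5))*5)*√(-3 - 5) = (-20*(1 + 10)*5)*√(-8) = (-20*11*5)*(2*I*√2) = (-5*44*5)*(2*I*√2) = (-220*5)*(2*I*√2) = -2200*I*√2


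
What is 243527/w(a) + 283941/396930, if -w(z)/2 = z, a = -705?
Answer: 1617725482/9327855 ≈ 173.43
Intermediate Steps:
w(z) = -2*z
243527/w(a) + 283941/396930 = 243527/((-2*(-705))) + 283941/396930 = 243527/1410 + 283941*(1/396930) = 243527*(1/1410) + 94647/132310 = 243527/1410 + 94647/132310 = 1617725482/9327855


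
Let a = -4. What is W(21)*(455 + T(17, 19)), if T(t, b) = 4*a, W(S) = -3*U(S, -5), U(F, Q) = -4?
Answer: 5268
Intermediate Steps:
W(S) = 12 (W(S) = -3*(-4) = 12)
T(t, b) = -16 (T(t, b) = 4*(-4) = -16)
W(21)*(455 + T(17, 19)) = 12*(455 - 16) = 12*439 = 5268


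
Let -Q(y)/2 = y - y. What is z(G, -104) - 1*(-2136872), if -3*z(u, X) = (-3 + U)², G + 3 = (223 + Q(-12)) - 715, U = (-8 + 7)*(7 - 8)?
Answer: 6410612/3 ≈ 2.1369e+6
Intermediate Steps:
Q(y) = 0 (Q(y) = -2*(y - y) = -2*0 = 0)
U = 1 (U = -1*(-1) = 1)
G = -495 (G = -3 + ((223 + 0) - 715) = -3 + (223 - 715) = -3 - 492 = -495)
z(u, X) = -4/3 (z(u, X) = -(-3 + 1)²/3 = -⅓*(-2)² = -⅓*4 = -4/3)
z(G, -104) - 1*(-2136872) = -4/3 - 1*(-2136872) = -4/3 + 2136872 = 6410612/3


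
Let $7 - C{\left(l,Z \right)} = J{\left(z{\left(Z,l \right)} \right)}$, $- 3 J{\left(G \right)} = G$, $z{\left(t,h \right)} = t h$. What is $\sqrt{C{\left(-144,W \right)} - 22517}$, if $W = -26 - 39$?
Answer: $i \sqrt{19390} \approx 139.25 i$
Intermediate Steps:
$z{\left(t,h \right)} = h t$
$J{\left(G \right)} = - \frac{G}{3}$
$W = -65$
$C{\left(l,Z \right)} = 7 + \frac{Z l}{3}$ ($C{\left(l,Z \right)} = 7 - - \frac{l Z}{3} = 7 - - \frac{Z l}{3} = 7 + \frac{Z l}{3}$)
$\sqrt{C{\left(-144,W \right)} - 22517} = \sqrt{\left(7 + \frac{1}{3} \left(-65\right) \left(-144\right)\right) - 22517} = \sqrt{\left(7 + 3120\right) - 22517} = \sqrt{3127 - 22517} = \sqrt{-19390} = i \sqrt{19390}$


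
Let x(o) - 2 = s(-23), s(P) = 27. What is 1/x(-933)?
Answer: 1/29 ≈ 0.034483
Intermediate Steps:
x(o) = 29 (x(o) = 2 + 27 = 29)
1/x(-933) = 1/29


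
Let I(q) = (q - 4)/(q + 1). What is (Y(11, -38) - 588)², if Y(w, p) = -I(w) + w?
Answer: 48038761/144 ≈ 3.3360e+5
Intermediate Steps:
I(q) = (-4 + q)/(1 + q)
Y(w, p) = w - (-4 + w)/(1 + w) (Y(w, p) = -(-4 + w)/(1 + w) + w = w - (-4 + w)/(1 + w))
(Y(11, -38) - 588)² = ((4 + 11²)/(1 + 11) - 588)² = ((4 + 121)/12 - 588)² = ((1/12)*125 - 588)² = (125/12 - 588)² = (-6931/12)² = 48038761/144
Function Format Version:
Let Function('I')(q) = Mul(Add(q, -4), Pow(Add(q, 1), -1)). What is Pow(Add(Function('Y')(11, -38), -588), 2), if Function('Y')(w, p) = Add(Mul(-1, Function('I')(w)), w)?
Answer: Rational(48038761, 144) ≈ 3.3360e+5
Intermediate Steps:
Function('I')(q) = Mul(Pow(Add(1, q), -1), Add(-4, q)) (Function('I')(q) = Mul(Add(-4, q), Pow(Add(1, q), -1)) = Mul(Pow(Add(1, q), -1), Add(-4, q)))
Function('Y')(w, p) = Add(w, Mul(-1, Pow(Add(1, w), -1), Add(-4, w))) (Function('Y')(w, p) = Add(Mul(-1, Mul(Pow(Add(1, w), -1), Add(-4, w))), w) = Add(Mul(-1, Pow(Add(1, w), -1), Add(-4, w)), w) = Add(w, Mul(-1, Pow(Add(1, w), -1), Add(-4, w))))
Pow(Add(Function('Y')(11, -38), -588), 2) = Pow(Add(Mul(Pow(Add(1, 11), -1), Add(4, Pow(11, 2))), -588), 2) = Pow(Add(Mul(Pow(12, -1), Add(4, 121)), -588), 2) = Pow(Add(Mul(Rational(1, 12), 125), -588), 2) = Pow(Add(Rational(125, 12), -588), 2) = Pow(Rational(-6931, 12), 2) = Rational(48038761, 144)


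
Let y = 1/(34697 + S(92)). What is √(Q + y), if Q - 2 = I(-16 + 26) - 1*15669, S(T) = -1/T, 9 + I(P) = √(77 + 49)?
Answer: √(-159732941304318888 + 30568947741387*√14)/3192123 ≈ 125.16*I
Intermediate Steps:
I(P) = -9 + 3*√14 (I(P) = -9 + √(77 + 49) = -9 + √126 = -9 + 3*√14)
Q = -15676 + 3*√14 (Q = 2 + ((-9 + 3*√14) - 1*15669) = 2 + ((-9 + 3*√14) - 15669) = 2 + (-15678 + 3*√14) = -15676 + 3*√14 ≈ -15665.)
y = 92/3192123 (y = 1/(34697 - 1/92) = 1/(3192123/92) = 92/3192123 ≈ 2.8821e-5)
√(Q + y) = √((-15676 + 3*√14) + 92/3192123) = √(-50039720056/3192123 + 3*√14)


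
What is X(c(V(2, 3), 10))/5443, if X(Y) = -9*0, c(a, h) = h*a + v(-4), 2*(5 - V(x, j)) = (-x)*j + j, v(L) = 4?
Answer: 0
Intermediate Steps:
V(x, j) = 5 - j/2 + j*x/2 (V(x, j) = 5 - ((-x)*j + j)/2 = 5 - (-j*x + j)/2 = 5 - (j - j*x)/2 = 5 + (-j/2 + j*x/2) = 5 - j/2 + j*x/2)
c(a, h) = 4 + a*h (c(a, h) = h*a + 4 = a*h + 4 = 4 + a*h)
X(Y) = 0
X(c(V(2, 3), 10))/5443 = 0/5443 = 0*(1/5443) = 0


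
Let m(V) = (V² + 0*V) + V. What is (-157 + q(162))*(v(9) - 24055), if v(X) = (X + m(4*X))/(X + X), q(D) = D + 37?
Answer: -1007181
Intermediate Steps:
q(D) = 37 + D
m(V) = V + V² (m(V) = (V² + 0) + V = V² + V = V + V²)
v(X) = (X + 4*X*(1 + 4*X))/(2*X) (v(X) = (X + (4*X)*(1 + 4*X))/(X + X) = (X + 4*X*(1 + 4*X))/((2*X)) = (X + 4*X*(1 + 4*X))*(1/(2*X)) = (X + 4*X*(1 + 4*X))/(2*X))
(-157 + q(162))*(v(9) - 24055) = (-157 + (37 + 162))*((5/2 + 8*9) - 24055) = (-157 + 199)*((5/2 + 72) - 24055) = 42*(149/2 - 24055) = 42*(-47961/2) = -1007181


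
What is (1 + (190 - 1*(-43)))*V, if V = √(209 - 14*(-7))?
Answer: 234*√307 ≈ 4100.0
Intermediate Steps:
V = √307 (V = √(209 + 98) = √307 ≈ 17.521)
(1 + (190 - 1*(-43)))*V = (1 + (190 - 1*(-43)))*√307 = (1 + (190 + 43))*√307 = (1 + 233)*√307 = 234*√307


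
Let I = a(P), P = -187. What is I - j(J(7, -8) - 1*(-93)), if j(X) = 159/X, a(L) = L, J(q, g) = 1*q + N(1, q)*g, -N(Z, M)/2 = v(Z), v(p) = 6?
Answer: -36811/196 ≈ -187.81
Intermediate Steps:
N(Z, M) = -12 (N(Z, M) = -2*6 = -12)
J(q, g) = q - 12*g (J(q, g) = 1*q - 12*g = q - 12*g)
I = -187
I - j(J(7, -8) - 1*(-93)) = -187 - 159/((7 - 12*(-8)) - 1*(-93)) = -187 - 159/((7 + 96) + 93) = -187 - 159/(103 + 93) = -187 - 159/196 = -36811/196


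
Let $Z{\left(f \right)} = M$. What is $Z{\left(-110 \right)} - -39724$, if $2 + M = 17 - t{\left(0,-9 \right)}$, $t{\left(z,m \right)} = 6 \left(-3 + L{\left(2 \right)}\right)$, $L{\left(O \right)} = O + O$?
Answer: $39733$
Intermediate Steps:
$L{\left(O \right)} = 2 O$
$t{\left(z,m \right)} = 6$ ($t{\left(z,m \right)} = 6 \left(-3 + 2 \cdot 2\right) = 6 \left(-3 + 4\right) = 6 \cdot 1 = 6$)
$M = 9$ ($M = -2 + \left(17 - 6\right) = -2 + 11 = 9$)
$Z{\left(f \right)} = 9$
$Z{\left(-110 \right)} - -39724 = 9 - -39724 = 9 + 39724 = 39733$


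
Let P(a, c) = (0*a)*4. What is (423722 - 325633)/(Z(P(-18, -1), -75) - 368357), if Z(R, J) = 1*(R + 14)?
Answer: -98089/368343 ≈ -0.26630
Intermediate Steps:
P(a, c) = 0 (P(a, c) = 0*4 = 0)
Z(R, J) = 14 + R (Z(R, J) = 1*(14 + R) = 14 + R)
(423722 - 325633)/(Z(P(-18, -1), -75) - 368357) = (423722 - 325633)/((14 + 0) - 368357) = 98089/(14 - 368357) = 98089/(-368343) = 98089*(-1/368343) = -98089/368343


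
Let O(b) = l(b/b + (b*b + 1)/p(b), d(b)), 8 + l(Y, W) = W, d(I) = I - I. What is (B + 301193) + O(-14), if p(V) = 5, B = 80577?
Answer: 381762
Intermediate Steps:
d(I) = 0
l(Y, W) = -8 + W
O(b) = -8 (O(b) = -8 + 0 = -8)
(B + 301193) + O(-14) = (80577 + 301193) - 8 = 381770 - 8 = 381762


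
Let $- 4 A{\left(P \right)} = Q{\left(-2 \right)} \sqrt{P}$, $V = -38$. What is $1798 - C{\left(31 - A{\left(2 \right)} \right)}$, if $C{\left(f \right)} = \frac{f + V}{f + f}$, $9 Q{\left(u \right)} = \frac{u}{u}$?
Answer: $\frac{2239466909}{1245454} - \frac{342 \sqrt{2}}{622727} \approx 1798.1$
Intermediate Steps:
$Q{\left(u \right)} = \frac{1}{9}$ ($Q{\left(u \right)} = \frac{u \frac{1}{u}}{9} = \frac{1}{9} \cdot 1 = \frac{1}{9}$)
$A{\left(P \right)} = - \frac{\sqrt{P}}{36}$ ($A{\left(P \right)} = - \frac{\frac{1}{9} \sqrt{P}}{4} = - \frac{\sqrt{P}}{36}$)
$C{\left(f \right)} = \frac{-38 + f}{2 f}$ ($C{\left(f \right)} = \frac{f - 38}{f + f} = \frac{-38 + f}{2 f}$)
$1798 - C{\left(31 - A{\left(2 \right)} \right)} = 1798 - \frac{-38 + \left(31 - - \frac{\sqrt{2}}{36}\right)}{2 \left(31 - - \frac{\sqrt{2}}{36}\right)} = 1798 - \frac{-38 + \left(31 + \frac{\sqrt{2}}{36}\right)}{2 \left(31 + \frac{\sqrt{2}}{36}\right)} = 1798 - \frac{-7 + \frac{\sqrt{2}}{36}}{2 \left(31 + \frac{\sqrt{2}}{36}\right)}$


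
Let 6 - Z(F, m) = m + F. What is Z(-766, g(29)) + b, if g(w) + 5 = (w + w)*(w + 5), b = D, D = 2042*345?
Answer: 703295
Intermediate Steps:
D = 704490
b = 704490
g(w) = -5 + 2*w*(5 + w) (g(w) = -5 + (w + w)*(w + 5) = -5 + (2*w)*(5 + w) = -5 + 2*w*(5 + w))
Z(F, m) = 6 - F - m (Z(F, m) = 6 - (m + F) = 6 - (F + m) = 6 + (-F - m) = 6 - F - m)
Z(-766, g(29)) + b = (6 - 1*(-766) - (-5 + 2*29**2 + 10*29)) + 704490 = (6 + 766 - (-5 + 2*841 + 290)) + 704490 = (6 + 766 - (-5 + 1682 + 290)) + 704490 = (6 + 766 - 1*1967) + 704490 = (6 + 766 - 1967) + 704490 = -1195 + 704490 = 703295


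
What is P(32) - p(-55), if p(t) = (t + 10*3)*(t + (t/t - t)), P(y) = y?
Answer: 57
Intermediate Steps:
p(t) = 30 + t (p(t) = (t + 30)*(t + (1 - t)) = (30 + t)*1 = 30 + t)
P(32) - p(-55) = 32 - (30 - 55) = 32 - 1*(-25) = 32 + 25 = 57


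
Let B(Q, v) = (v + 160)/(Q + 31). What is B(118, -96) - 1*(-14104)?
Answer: 2101560/149 ≈ 14104.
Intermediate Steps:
B(Q, v) = (160 + v)/(31 + Q)
B(118, -96) - 1*(-14104) = (160 - 96)/(31 + 118) - 1*(-14104) = 64/149 + 14104 = 2101560/149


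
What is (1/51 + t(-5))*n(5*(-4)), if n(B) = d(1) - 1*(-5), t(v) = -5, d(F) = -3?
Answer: -508/51 ≈ -9.9608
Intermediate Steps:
n(B) = 2 (n(B) = -3 - 1*(-5) = -3 + 5 = 2)
(1/51 + t(-5))*n(5*(-4)) = (1/51 - 5)*2 = -254/51*2 = -508/51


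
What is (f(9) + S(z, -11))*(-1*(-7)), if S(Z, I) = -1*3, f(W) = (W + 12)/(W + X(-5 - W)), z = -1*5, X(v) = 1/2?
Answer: -105/19 ≈ -5.5263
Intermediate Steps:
X(v) = ½
z = -5
f(W) = (12 + W)/(½ + W) (f(W) = (W + 12)/(W + ½) = (12 + W)/(½ + W))
S(Z, I) = -3
(f(9) + S(z, -11))*(-1*(-7)) = (2*(12 + 9)/(1 + 2*9) - 3)*(-1*(-7)) = (2*21/(1 + 18) - 3)*7 = (2*21/19 - 3)*7 = (2*(1/19)*21 - 3)*7 = (42/19 - 3)*7 = -15/19*7 = -105/19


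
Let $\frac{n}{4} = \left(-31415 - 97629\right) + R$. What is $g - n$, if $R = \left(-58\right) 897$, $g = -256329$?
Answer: $467951$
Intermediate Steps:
$R = -52026$
$n = -724280$ ($n = 4 \left(\left(-31415 - 97629\right) - 52026\right) = 4 \left(-129044 - 52026\right) = 4 \left(-181070\right) = -724280$)
$g - n = -256329 - -724280 = -256329 + 724280 = 467951$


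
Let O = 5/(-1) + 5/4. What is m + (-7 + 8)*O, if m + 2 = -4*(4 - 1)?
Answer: -71/4 ≈ -17.750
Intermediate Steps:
m = -14 (m = -2 - 4*(4 - 1) = -2 - 4*3 = -2 - 12 = -14)
O = -15/4 (O = 5*(-1) + 5*(1/4) = -5 + 5/4 = -15/4 ≈ -3.7500)
m + (-7 + 8)*O = -14 + (-7 + 8)*(-15/4) = -14 + 1*(-15/4) = -14 - 15/4 = -71/4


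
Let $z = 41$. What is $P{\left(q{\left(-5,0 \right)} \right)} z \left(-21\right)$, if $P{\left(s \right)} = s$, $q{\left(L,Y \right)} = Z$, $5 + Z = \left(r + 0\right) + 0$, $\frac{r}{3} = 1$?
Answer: $1722$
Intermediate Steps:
$r = 3$ ($r = 3 \cdot 1 = 3$)
$Z = -2$ ($Z = -5 + \left(\left(3 + 0\right) + 0\right) = -5 + \left(3 + 0\right) = -5 + 3 = -2$)
$q{\left(L,Y \right)} = -2$
$P{\left(q{\left(-5,0 \right)} \right)} z \left(-21\right) = \left(-2\right) 41 \left(-21\right) = \left(-82\right) \left(-21\right) = 1722$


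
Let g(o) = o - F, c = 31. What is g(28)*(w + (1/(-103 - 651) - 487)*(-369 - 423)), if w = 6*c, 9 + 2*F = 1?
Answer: 4655389632/377 ≈ 1.2349e+7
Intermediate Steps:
F = -4 (F = -9/2 + (½)*1 = -9/2 + ½ = -4)
w = 186 (w = 6*31 = 186)
g(o) = 4 + o (g(o) = o - 1*(-4) = o + 4 = 4 + o)
g(28)*(w + (1/(-103 - 651) - 487)*(-369 - 423)) = (4 + 28)*(186 + (1/(-103 - 651) - 487)*(-369 - 423)) = 32*(186 + (1/(-754) - 487)*(-792)) = 32*(186 + (-1/754 - 487)*(-792)) = 32*(186 - 367199/754*(-792)) = 32*(186 + 145410804/377) = 32*(145480926/377) = 4655389632/377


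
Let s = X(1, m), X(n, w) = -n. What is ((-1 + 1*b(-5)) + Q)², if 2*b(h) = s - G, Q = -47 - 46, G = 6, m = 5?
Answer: 38025/4 ≈ 9506.3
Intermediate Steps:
Q = -93
s = -1 (s = -1*1 = -1)
b(h) = -7/2 (b(h) = (-1 - 1*6)/2 = (-1 - 6)/2 = (½)*(-7) = -7/2)
((-1 + 1*b(-5)) + Q)² = ((-1 + 1*(-7/2)) - 93)² = ((-1 - 7/2) - 93)² = (-9/2 - 93)² = (-195/2)² = 38025/4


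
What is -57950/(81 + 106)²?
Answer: -57950/34969 ≈ -1.6572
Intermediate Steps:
-57950/(81 + 106)² = -57950/(187²) = -57950/34969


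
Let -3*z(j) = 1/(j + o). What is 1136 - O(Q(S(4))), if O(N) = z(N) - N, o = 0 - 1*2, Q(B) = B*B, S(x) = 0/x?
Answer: 6815/6 ≈ 1135.8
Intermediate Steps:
S(x) = 0
Q(B) = B**2
o = -2 (o = 0 - 2 = -2)
z(j) = -1/(3*(-2 + j)) (z(j) = -1/(3*(j - 2)) = -1/(3*(-2 + j)))
O(N) = -N - 1/(-6 + 3*N) (O(N) = -1/(-6 + 3*N) - N = -N - 1/(-6 + 3*N))
1136 - O(Q(S(4))) = 1136 - (-1/3 - 1*0**2*(-2 + 0**2))/(-2 + 0**2) = 1136 - (-1/3 - 1*0*(-2 + 0))/(-2 + 0) = 1136 - (-1/3 - 1*0*(-2))/(-2) = 1136 - (-1)*(-1/3 + 0)/2 = 1136 - (-1)*(-1)/(2*3) = 1136 - 1*1/6 = 1136 - 1/6 = 6815/6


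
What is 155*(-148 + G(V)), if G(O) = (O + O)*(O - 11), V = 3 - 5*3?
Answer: 62620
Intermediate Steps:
V = -12 (V = 3 - 15 = -12)
G(O) = 2*O*(-11 + O) (G(O) = (2*O)*(-11 + O) = 2*O*(-11 + O))
155*(-148 + G(V)) = 155*(-148 + 2*(-12)*(-11 - 12)) = 155*(-148 + 2*(-12)*(-23)) = 155*(-148 + 552) = 155*404 = 62620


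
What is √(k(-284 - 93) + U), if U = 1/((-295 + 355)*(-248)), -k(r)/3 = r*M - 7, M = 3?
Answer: √47244296670/3720 ≈ 58.429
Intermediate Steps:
k(r) = 21 - 9*r (k(r) = -3*(r*3 - 7) = -3*(3*r - 7) = -3*(-7 + 3*r) = 21 - 9*r)
U = -1/14880 (U = 1/(60*(-248)) = 1/(-14880) = -1/14880 ≈ -6.7204e-5)
√(k(-284 - 93) + U) = √((21 - 9*(-284 - 93)) - 1/14880) = √((21 - 9*(-377)) - 1/14880) = √((21 + 3393) - 1/14880) = √(3414 - 1/14880) = √(50800319/14880) = √47244296670/3720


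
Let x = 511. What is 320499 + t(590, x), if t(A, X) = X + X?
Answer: 321521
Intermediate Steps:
t(A, X) = 2*X
320499 + t(590, x) = 320499 + 2*511 = 320499 + 1022 = 321521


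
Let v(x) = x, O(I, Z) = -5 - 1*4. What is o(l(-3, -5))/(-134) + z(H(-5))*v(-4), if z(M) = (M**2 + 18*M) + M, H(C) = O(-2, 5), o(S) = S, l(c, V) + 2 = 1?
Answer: 48241/134 ≈ 360.01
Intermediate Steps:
l(c, V) = -1 (l(c, V) = -2 + 1 = -1)
O(I, Z) = -9 (O(I, Z) = -5 - 4 = -9)
H(C) = -9
z(M) = M**2 + 19*M
o(l(-3, -5))/(-134) + z(H(-5))*v(-4) = -1/(-134) - 9*(19 - 9)*(-4) = -1*(-1/134) - 9*10*(-4) = 1/134 - 90*(-4) = 1/134 + 360 = 48241/134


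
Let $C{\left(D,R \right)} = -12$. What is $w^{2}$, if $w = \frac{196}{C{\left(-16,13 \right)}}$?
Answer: $\frac{2401}{9} \approx 266.78$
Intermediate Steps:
$w = - \frac{49}{3}$ ($w = \frac{196}{-12} = 196 \left(- \frac{1}{12}\right) = - \frac{49}{3} \approx -16.333$)
$w^{2} = \left(- \frac{49}{3}\right)^{2} = \frac{2401}{9}$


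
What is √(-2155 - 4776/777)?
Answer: 3*I*√16107987/259 ≈ 46.488*I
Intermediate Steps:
√(-2155 - 4776/777) = √(-2155 - 4776*1/777) = √(-2155 - 1592/259) = √(-559737/259) = 3*I*√16107987/259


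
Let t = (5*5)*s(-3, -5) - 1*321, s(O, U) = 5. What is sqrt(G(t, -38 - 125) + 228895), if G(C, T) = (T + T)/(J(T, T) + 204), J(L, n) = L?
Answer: 73*sqrt(72201)/41 ≈ 478.42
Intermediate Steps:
t = -196 (t = (5*5)*5 - 1*321 = 25*5 - 321 = 125 - 321 = -196)
G(C, T) = 2*T/(204 + T) (G(C, T) = (T + T)/(T + 204) = (2*T)/(204 + T) = 2*T/(204 + T))
sqrt(G(t, -38 - 125) + 228895) = sqrt(2*(-38 - 125)/(204 + (-38 - 125)) + 228895) = sqrt(2*(-163)/(204 - 163) + 228895) = sqrt(2*(-163)/41 + 228895) = sqrt(2*(-163)*(1/41) + 228895) = sqrt(-326/41 + 228895) = sqrt(9384369/41) = 73*sqrt(72201)/41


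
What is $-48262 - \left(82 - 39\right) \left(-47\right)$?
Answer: $-46241$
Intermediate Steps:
$-48262 - \left(82 - 39\right) \left(-47\right) = -48262 - 43 \left(-47\right) = -48262 - -2021 = -48262 + 2021 = -46241$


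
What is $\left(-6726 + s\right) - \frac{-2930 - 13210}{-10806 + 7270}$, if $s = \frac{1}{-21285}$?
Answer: $- \frac{126641898299}{18815940} \approx -6730.6$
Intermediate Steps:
$s = - \frac{1}{21285} \approx -4.6981 \cdot 10^{-5}$
$\left(-6726 + s\right) - \frac{-2930 - 13210}{-10806 + 7270} = \left(-6726 - \frac{1}{21285}\right) - \frac{-2930 - 13210}{-10806 + 7270} = - \frac{143162911}{21285} - - \frac{16140}{-3536} = - \frac{143162911}{21285} - \left(-16140\right) \left(- \frac{1}{3536}\right) = - \frac{143162911}{21285} - \frac{4035}{884} = - \frac{126641898299}{18815940}$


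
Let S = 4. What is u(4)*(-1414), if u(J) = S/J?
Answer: -1414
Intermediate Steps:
u(J) = 4/J
u(4)*(-1414) = (4/4)*(-1414) = (4*(¼))*(-1414) = 1*(-1414) = -1414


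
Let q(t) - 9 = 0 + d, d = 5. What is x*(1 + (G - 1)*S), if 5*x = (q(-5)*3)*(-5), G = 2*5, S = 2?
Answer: -798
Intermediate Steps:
G = 10
q(t) = 14 (q(t) = 9 + (0 + 5) = 9 + 5 = 14)
x = -42 (x = ((14*3)*(-5))/5 = (42*(-5))/5 = (⅕)*(-210) = -42)
x*(1 + (G - 1)*S) = -42*(1 + (10 - 1)*2) = -42*(1 + 9*2) = -42*(1 + 18) = -42*19 = -798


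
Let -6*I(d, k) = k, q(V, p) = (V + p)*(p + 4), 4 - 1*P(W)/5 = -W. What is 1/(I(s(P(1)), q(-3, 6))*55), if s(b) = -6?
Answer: -1/275 ≈ -0.0036364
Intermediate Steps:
P(W) = 20 + 5*W (P(W) = 20 - (-5)*W = 20 + 5*W)
q(V, p) = (4 + p)*(V + p) (q(V, p) = (V + p)*(4 + p) = (4 + p)*(V + p))
I(d, k) = -k/6
1/(I(s(P(1)), q(-3, 6))*55) = 1/(-(6² + 4*(-3) + 4*6 - 3*6)/6*55) = 1/(-(36 - 12 + 24 - 18)/6*55) = 1/(-⅙*30*55) = 1/(-5*55) = 1/(-275) = -1/275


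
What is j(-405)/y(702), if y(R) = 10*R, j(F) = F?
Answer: -3/52 ≈ -0.057692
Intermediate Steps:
j(-405)/y(702) = -405/(10*702) = -405/7020 = -405*1/7020 = -3/52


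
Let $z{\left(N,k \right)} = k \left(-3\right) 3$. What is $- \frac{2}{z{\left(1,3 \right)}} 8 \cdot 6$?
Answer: $\frac{32}{9} \approx 3.5556$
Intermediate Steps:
$z{\left(N,k \right)} = - 9 k$ ($z{\left(N,k \right)} = - 3 k 3 = - 9 k$)
$- \frac{2}{z{\left(1,3 \right)}} 8 \cdot 6 = - \frac{2}{\left(-9\right) 3} \cdot 8 \cdot 6 = - \frac{2}{-27} \cdot 8 \cdot 6 = \left(-2\right) \left(- \frac{1}{27}\right) 8 \cdot 6 = \frac{2}{27} \cdot 8 \cdot 6 = \frac{16}{27} \cdot 6 = \frac{32}{9}$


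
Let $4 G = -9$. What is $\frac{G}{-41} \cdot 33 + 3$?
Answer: $\frac{789}{164} \approx 4.811$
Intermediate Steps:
$G = - \frac{9}{4}$ ($G = \frac{1}{4} \left(-9\right) = - \frac{9}{4} \approx -2.25$)
$\frac{G}{-41} \cdot 33 + 3 = - \frac{9}{4 \left(-41\right)} 33 + 3 = \left(- \frac{9}{4}\right) \left(- \frac{1}{41}\right) 33 + 3 = \frac{9}{164} \cdot 33 + 3 = \frac{297}{164} + 3 = \frac{789}{164}$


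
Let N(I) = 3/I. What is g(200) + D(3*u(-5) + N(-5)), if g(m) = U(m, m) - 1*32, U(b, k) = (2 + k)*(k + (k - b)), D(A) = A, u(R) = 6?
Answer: 201927/5 ≈ 40385.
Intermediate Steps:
U(b, k) = (2 + k)*(-b + 2*k)
g(m) = -32 + m² + 2*m (g(m) = (-2*m + 2*m² + 4*m - m*m) - 1*32 = (-2*m + 2*m² + 4*m - m²) - 32 = (m² + 2*m) - 32 = -32 + m² + 2*m)
g(200) + D(3*u(-5) + N(-5)) = (-32 + 200² + 2*200) + (3*6 + 3/(-5)) = (-32 + 40000 + 400) + (18 + 3*(-⅕)) = 40368 + (18 - ⅗) = 40368 + 87/5 = 201927/5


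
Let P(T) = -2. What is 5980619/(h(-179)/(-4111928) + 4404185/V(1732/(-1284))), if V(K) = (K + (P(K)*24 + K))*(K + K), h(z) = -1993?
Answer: 86645068642437157672/466510190542080223 ≈ 185.73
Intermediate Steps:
V(K) = 2*K*(-48 + 2*K) (V(K) = (K + (-2*24 + K))*(K + K) = (K + (-48 + K))*(2*K) = (-48 + 2*K)*(2*K) = 2*K*(-48 + 2*K))
5980619/(h(-179)/(-4111928) + 4404185/V(1732/(-1284))) = 5980619/(-1993/(-4111928) + 4404185/((4*(1732/(-1284))*(-24 + 1732/(-1284))))) = 5980619/(-1993*(-1/4111928) + 4404185/((4*(1732*(-1/1284))*(-24 + 1732*(-1/1284))))) = 5980619/(1993/4111928 + 4404185/((4*(-433/321)*(-24 - 433/321)))) = 5980619/(1993/4111928 + 4404185/((4*(-433/321)*(-8137/321)))) = 5980619/(1993/4111928 + 4404185/(14093284/103041)) = 5980619/(1993/4111928 + 4404185*(103041/14093284)) = 5980619/(1993/4111928 + 453811626585/14093284) = 5980619/(466510190542080223/14487642272888) = 5980619*(14487642272888/466510190542080223) = 86645068642437157672/466510190542080223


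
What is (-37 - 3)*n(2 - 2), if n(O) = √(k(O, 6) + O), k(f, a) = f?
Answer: 0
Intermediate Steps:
n(O) = √2*√O (n(O) = √(O + O) = √(2*O) = √2*√O)
(-37 - 3)*n(2 - 2) = (-37 - 3)*(√2*√(2 - 2)) = -40*√2*√0 = -40*√2*0 = -40*0 = 0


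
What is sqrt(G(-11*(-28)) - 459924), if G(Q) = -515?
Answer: I*sqrt(460439) ≈ 678.56*I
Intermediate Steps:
sqrt(G(-11*(-28)) - 459924) = sqrt(-515 - 459924) = sqrt(-460439) = I*sqrt(460439)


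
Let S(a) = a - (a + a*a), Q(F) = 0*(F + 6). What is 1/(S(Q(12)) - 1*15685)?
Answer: -1/15685 ≈ -6.3755e-5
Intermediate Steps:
Q(F) = 0 (Q(F) = 0*(6 + F) = 0)
S(a) = -a² (S(a) = a - (a + a²) = a + (-a - a²) = -a²)
1/(S(Q(12)) - 1*15685) = 1/(-1*0² - 1*15685) = 1/(-1*0 - 15685) = 1/(0 - 15685) = 1/(-15685) = -1/15685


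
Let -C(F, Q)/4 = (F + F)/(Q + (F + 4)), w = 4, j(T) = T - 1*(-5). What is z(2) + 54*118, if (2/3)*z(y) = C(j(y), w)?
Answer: 31832/5 ≈ 6366.4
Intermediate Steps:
j(T) = 5 + T (j(T) = T + 5 = 5 + T)
C(F, Q) = -8*F/(4 + F + Q) (C(F, Q) = -4*(F + F)/(Q + (F + 4)) = -4*2*F/(Q + (4 + F)) = -4*2*F/(4 + F + Q) = -8*F/(4 + F + Q))
z(y) = -12*(5 + y)/(13 + y) (z(y) = 3*(-8*(5 + y)/(4 + (5 + y) + 4))/2 = 3*(-8*(5 + y)/(13 + y))/2 = -12*(5 + y)/(13 + y))
z(2) + 54*118 = 12*(-5 - 1*2)/(13 + 2) + 54*118 = 12*(-5 - 2)/15 + 6372 = 12*(1/15)*(-7) + 6372 = -28/5 + 6372 = 31832/5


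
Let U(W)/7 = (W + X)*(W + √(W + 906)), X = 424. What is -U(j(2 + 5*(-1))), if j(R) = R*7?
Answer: 59241 - 2821*√885 ≈ -24681.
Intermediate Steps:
j(R) = 7*R
U(W) = 7*(424 + W)*(W + √(906 + W)) (U(W) = 7*((W + 424)*(W + √(W + 906))) = 7*((424 + W)*(W + √(906 + W))) = 7*(424 + W)*(W + √(906 + W)))
-U(j(2 + 5*(-1))) = -(7*(7*(2 + 5*(-1)))² + 2968*(7*(2 + 5*(-1))) + 2968*√(906 + 7*(2 + 5*(-1))) + 7*(7*(2 + 5*(-1)))*√(906 + 7*(2 + 5*(-1)))) = -(7*(7*(2 - 5))² + 2968*(7*(2 - 5)) + 2968*√(906 + 7*(2 - 5)) + 7*(7*(2 - 5))*√(906 + 7*(2 - 5))) = -(7*(7*(-3))² + 2968*(7*(-3)) + 2968*√(906 + 7*(-3)) + 7*(7*(-3))*√(906 + 7*(-3))) = -(7*(-21)² + 2968*(-21) + 2968*√(906 - 21) + 7*(-21)*√(906 - 21)) = -(7*441 - 62328 + 2968*√885 + 7*(-21)*√885) = -(3087 - 62328 + 2968*√885 - 147*√885) = -(-59241 + 2821*√885) = 59241 - 2821*√885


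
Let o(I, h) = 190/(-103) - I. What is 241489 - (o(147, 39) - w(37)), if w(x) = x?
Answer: 24892509/103 ≈ 2.4167e+5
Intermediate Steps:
o(I, h) = -190/103 - I (o(I, h) = 190*(-1/103) - I = -190/103 - I)
241489 - (o(147, 39) - w(37)) = 241489 - ((-190/103 - 1*147) - 1*37) = 241489 - ((-190/103 - 147) - 37) = 241489 - (-15331/103 - 37) = 241489 - 1*(-19142/103) = 241489 + 19142/103 = 24892509/103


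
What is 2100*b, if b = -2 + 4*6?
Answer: 46200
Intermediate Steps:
b = 22 (b = -2 + 24 = 22)
2100*b = 2100*22 = 46200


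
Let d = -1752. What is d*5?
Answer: -8760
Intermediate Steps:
d*5 = -1752*5 = -8760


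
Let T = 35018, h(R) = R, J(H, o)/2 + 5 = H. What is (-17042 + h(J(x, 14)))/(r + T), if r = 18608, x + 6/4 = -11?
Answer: -17077/53626 ≈ -0.31845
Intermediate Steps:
x = -25/2 (x = -3/2 - 11 = -25/2 ≈ -12.500)
J(H, o) = -10 + 2*H
(-17042 + h(J(x, 14)))/(r + T) = (-17042 + (-10 + 2*(-25/2)))/(18608 + 35018) = (-17042 + (-10 - 25))/53626 = (-17042 - 35)*(1/53626) = -17077*1/53626 = -17077/53626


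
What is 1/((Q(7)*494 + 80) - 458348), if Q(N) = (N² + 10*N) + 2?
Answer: -1/398494 ≈ -2.5094e-6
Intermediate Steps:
Q(N) = 2 + N² + 10*N
1/((Q(7)*494 + 80) - 458348) = 1/(((2 + 7² + 10*7)*494 + 80) - 458348) = 1/(((2 + 49 + 70)*494 + 80) - 458348) = 1/((121*494 + 80) - 458348) = 1/((59774 + 80) - 458348) = 1/(59854 - 458348) = 1/(-398494) = -1/398494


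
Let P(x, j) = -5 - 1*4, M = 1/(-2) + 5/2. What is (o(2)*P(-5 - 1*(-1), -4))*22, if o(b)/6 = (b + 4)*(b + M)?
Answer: -28512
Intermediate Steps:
M = 2 (M = 1*(-½) + 5*(½) = -½ + 5/2 = 2)
P(x, j) = -9 (P(x, j) = -5 - 4 = -9)
o(b) = 6*(2 + b)*(4 + b) (o(b) = 6*((b + 4)*(b + 2)) = 6*((4 + b)*(2 + b)) = 6*((2 + b)*(4 + b)) = 6*(2 + b)*(4 + b))
(o(2)*P(-5 - 1*(-1), -4))*22 = ((48 + 6*2² + 36*2)*(-9))*22 = ((48 + 6*4 + 72)*(-9))*22 = ((48 + 24 + 72)*(-9))*22 = (144*(-9))*22 = -1296*22 = -28512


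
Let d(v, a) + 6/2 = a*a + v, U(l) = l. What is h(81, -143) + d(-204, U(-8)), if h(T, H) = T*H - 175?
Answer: -11901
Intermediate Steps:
h(T, H) = -175 + H*T (h(T, H) = H*T - 175 = -175 + H*T)
d(v, a) = -3 + v + a**2 (d(v, a) = -3 + (a*a + v) = -3 + (a**2 + v) = -3 + (v + a**2) = -3 + v + a**2)
h(81, -143) + d(-204, U(-8)) = (-175 - 143*81) + (-3 - 204 + (-8)**2) = (-175 - 11583) + (-3 - 204 + 64) = -11758 - 143 = -11901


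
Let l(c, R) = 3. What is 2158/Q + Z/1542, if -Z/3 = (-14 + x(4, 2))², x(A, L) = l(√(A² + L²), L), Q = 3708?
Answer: 82568/238239 ≈ 0.34658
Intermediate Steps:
x(A, L) = 3
Z = -363 (Z = -3*(-14 + 3)² = -3*(-11)² = -3*121 = -363)
2158/Q + Z/1542 = 2158/3708 - 363/1542 = 2158*(1/3708) - 363*1/1542 = 1079/1854 - 121/514 = 82568/238239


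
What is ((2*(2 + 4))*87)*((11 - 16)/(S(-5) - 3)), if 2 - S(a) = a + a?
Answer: -580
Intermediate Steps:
S(a) = 2 - 2*a (S(a) = 2 - (a + a) = 2 - 2*a)
((2*(2 + 4))*87)*((11 - 16)/(S(-5) - 3)) = ((2*(2 + 4))*87)*((11 - 16)/((2 - 2*(-5)) - 3)) = ((2*6)*87)*(-5/((2 + 10) - 3)) = (12*87)*(-5/(12 - 3)) = 1044*(-5/9) = -580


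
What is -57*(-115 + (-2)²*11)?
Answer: 4047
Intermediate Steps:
-57*(-115 + (-2)²*11) = -57*(-115 + 4*11) = -57*(-115 + 44) = -57*(-71) = 4047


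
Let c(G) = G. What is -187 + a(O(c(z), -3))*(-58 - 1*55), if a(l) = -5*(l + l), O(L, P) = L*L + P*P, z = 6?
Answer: 50663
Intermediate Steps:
O(L, P) = L**2 + P**2
a(l) = -10*l
-187 + a(O(c(z), -3))*(-58 - 1*55) = -187 + (-10*(6**2 + (-3)**2))*(-58 - 1*55) = -187 + (-10*(36 + 9))*(-58 - 55) = -187 - 10*45*(-113) = -187 - 450*(-113) = -187 + 50850 = 50663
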